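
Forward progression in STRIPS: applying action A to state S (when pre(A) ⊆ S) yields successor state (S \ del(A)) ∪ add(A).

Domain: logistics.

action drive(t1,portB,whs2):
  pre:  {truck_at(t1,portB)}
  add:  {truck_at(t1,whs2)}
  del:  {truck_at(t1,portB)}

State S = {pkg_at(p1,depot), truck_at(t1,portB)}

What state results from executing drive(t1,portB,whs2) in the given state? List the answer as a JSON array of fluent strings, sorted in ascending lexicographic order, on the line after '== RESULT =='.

Progress:
  pre ⊆ S: {truck_at(t1,portB)} ⊆ S  — applicable
  S \ del = {pkg_at(p1,depot)}
  ∪ add   = {pkg_at(p1,depot), truck_at(t1,whs2)}

== RESULT ==
["pkg_at(p1,depot)", "truck_at(t1,whs2)"]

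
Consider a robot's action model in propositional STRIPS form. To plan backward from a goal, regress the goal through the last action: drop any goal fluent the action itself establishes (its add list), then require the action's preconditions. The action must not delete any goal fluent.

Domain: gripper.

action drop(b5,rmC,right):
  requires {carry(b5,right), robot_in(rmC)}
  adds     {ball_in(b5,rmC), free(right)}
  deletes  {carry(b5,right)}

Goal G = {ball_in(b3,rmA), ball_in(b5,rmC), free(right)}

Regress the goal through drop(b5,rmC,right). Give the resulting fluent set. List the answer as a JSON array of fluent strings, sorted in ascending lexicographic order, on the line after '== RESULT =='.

Compute (G \ add) ∪ pre:
  G ∩ del = {}  (empty — regression defined)
  G \ add = {ball_in(b3,rmA), ball_in(b5,rmC), free(right)} \ {ball_in(b5,rmC), free(right)} = {ball_in(b3,rmA)}
  ∪ pre   = {ball_in(b3,rmA)} ∪ {carry(b5,right), robot_in(rmC)}
          = {ball_in(b3,rmA), carry(b5,right), robot_in(rmC)}

== RESULT ==
["ball_in(b3,rmA)", "carry(b5,right)", "robot_in(rmC)"]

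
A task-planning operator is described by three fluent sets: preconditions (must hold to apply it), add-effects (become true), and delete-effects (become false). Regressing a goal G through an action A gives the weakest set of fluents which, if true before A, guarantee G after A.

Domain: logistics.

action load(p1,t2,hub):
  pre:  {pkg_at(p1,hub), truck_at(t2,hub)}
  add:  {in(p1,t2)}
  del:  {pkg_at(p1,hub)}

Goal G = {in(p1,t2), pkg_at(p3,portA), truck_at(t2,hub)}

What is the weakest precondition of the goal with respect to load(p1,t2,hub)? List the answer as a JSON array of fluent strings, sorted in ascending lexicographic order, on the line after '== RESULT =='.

Regress:
  G ∩ del = {}  (empty — regression defined)
  G \ add = {in(p1,t2), pkg_at(p3,portA), truck_at(t2,hub)} \ {in(p1,t2)} = {pkg_at(p3,portA), truck_at(t2,hub)}
  ∪ pre   = {pkg_at(p3,portA), truck_at(t2,hub)} ∪ {pkg_at(p1,hub), truck_at(t2,hub)}
          = {pkg_at(p1,hub), pkg_at(p3,portA), truck_at(t2,hub)}

== RESULT ==
["pkg_at(p1,hub)", "pkg_at(p3,portA)", "truck_at(t2,hub)"]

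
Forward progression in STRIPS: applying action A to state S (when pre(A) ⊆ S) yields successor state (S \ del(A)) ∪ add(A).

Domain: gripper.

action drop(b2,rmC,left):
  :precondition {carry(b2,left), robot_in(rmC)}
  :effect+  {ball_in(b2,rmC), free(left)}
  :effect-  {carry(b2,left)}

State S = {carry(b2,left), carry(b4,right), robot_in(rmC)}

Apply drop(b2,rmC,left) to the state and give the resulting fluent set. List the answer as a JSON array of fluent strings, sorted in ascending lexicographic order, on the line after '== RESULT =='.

Compute (S \ del) ∪ add:
  pre ⊆ S: {carry(b2,left), robot_in(rmC)} ⊆ S  — applicable
  S \ del = {carry(b4,right), robot_in(rmC)}
  ∪ add   = {ball_in(b2,rmC), carry(b4,right), free(left), robot_in(rmC)}

== RESULT ==
["ball_in(b2,rmC)", "carry(b4,right)", "free(left)", "robot_in(rmC)"]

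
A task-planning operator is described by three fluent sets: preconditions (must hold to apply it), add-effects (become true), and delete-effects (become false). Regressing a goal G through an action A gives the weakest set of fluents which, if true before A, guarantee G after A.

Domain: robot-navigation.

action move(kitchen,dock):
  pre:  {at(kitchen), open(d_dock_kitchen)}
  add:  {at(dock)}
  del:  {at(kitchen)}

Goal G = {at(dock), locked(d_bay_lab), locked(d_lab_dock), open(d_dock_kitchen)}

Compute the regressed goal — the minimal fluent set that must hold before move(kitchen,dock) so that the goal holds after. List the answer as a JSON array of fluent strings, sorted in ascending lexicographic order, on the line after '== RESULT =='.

Compute (G \ add) ∪ pre:
  G ∩ del = {}  (empty — regression defined)
  G \ add = {at(dock), locked(d_bay_lab), locked(d_lab_dock), open(d_dock_kitchen)} \ {at(dock)} = {locked(d_bay_lab), locked(d_lab_dock), open(d_dock_kitchen)}
  ∪ pre   = {locked(d_bay_lab), locked(d_lab_dock), open(d_dock_kitchen)} ∪ {at(kitchen), open(d_dock_kitchen)}
          = {at(kitchen), locked(d_bay_lab), locked(d_lab_dock), open(d_dock_kitchen)}

== RESULT ==
["at(kitchen)", "locked(d_bay_lab)", "locked(d_lab_dock)", "open(d_dock_kitchen)"]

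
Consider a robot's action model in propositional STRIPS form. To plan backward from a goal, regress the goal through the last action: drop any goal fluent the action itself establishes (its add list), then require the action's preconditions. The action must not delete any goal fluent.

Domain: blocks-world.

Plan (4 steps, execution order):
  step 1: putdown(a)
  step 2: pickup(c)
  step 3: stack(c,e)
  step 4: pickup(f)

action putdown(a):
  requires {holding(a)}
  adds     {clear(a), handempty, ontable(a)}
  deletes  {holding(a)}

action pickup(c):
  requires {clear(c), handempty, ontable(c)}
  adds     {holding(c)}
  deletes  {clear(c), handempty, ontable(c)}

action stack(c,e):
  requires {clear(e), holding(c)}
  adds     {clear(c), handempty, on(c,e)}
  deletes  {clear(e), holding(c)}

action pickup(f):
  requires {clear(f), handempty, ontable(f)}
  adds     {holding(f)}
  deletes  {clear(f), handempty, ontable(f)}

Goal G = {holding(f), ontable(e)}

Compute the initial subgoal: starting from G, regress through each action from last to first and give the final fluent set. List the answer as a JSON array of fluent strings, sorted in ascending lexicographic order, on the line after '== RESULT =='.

Regress step by step:
  through step 4 (pickup(f)): drop {holding(f)}, keep {ontable(e)}, require {clear(f), handempty, ontable(f)}
    → {clear(f), handempty, ontable(e), ontable(f)}
  through step 3 (stack(c,e)): drop {handempty}, keep {clear(f), ontable(e), ontable(f)}, require {clear(e), holding(c)}
    → {clear(e), clear(f), holding(c), ontable(e), ontable(f)}
  through step 2 (pickup(c)): drop {holding(c)}, keep {clear(e), clear(f), ontable(e), ontable(f)}, require {clear(c), handempty, ontable(c)}
    → {clear(c), clear(e), clear(f), handempty, ontable(c), ontable(e), ontable(f)}
  through step 1 (putdown(a)): drop {handempty}, keep {clear(c), clear(e), clear(f), ontable(c), ontable(e), ontable(f)}, require {holding(a)}
    → {clear(c), clear(e), clear(f), holding(a), ontable(c), ontable(e), ontable(f)}

== RESULT ==
["clear(c)", "clear(e)", "clear(f)", "holding(a)", "ontable(c)", "ontable(e)", "ontable(f)"]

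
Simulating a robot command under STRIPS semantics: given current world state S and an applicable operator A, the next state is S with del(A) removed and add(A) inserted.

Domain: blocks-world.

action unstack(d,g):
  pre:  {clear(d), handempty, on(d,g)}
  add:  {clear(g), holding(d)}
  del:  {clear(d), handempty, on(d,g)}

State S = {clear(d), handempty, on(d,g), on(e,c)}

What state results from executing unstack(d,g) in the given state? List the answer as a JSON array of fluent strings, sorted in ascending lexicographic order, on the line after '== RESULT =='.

Compute (S \ del) ∪ add:
  pre ⊆ S: {clear(d), handempty, on(d,g)} ⊆ S  — applicable
  S \ del = {on(e,c)}
  ∪ add   = {clear(g), holding(d), on(e,c)}

== RESULT ==
["clear(g)", "holding(d)", "on(e,c)"]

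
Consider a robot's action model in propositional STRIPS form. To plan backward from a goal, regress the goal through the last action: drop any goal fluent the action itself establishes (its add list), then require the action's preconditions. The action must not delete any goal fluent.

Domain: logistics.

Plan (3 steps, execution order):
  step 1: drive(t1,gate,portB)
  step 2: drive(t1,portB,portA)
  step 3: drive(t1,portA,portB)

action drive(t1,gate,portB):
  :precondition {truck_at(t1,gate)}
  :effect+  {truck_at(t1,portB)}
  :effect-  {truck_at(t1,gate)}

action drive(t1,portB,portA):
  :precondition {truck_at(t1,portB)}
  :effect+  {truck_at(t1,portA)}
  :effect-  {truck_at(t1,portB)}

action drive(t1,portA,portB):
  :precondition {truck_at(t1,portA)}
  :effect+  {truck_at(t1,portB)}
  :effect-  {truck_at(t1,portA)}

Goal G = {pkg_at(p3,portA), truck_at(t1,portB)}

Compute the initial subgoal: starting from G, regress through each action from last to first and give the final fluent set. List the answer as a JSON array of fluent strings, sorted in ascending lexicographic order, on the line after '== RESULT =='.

Work backward from the goal:
  through step 3 (drive(t1,portA,portB)): drop {truck_at(t1,portB)}, keep {pkg_at(p3,portA)}, require {truck_at(t1,portA)}
    → {pkg_at(p3,portA), truck_at(t1,portA)}
  through step 2 (drive(t1,portB,portA)): drop {truck_at(t1,portA)}, keep {pkg_at(p3,portA)}, require {truck_at(t1,portB)}
    → {pkg_at(p3,portA), truck_at(t1,portB)}
  through step 1 (drive(t1,gate,portB)): drop {truck_at(t1,portB)}, keep {pkg_at(p3,portA)}, require {truck_at(t1,gate)}
    → {pkg_at(p3,portA), truck_at(t1,gate)}

== RESULT ==
["pkg_at(p3,portA)", "truck_at(t1,gate)"]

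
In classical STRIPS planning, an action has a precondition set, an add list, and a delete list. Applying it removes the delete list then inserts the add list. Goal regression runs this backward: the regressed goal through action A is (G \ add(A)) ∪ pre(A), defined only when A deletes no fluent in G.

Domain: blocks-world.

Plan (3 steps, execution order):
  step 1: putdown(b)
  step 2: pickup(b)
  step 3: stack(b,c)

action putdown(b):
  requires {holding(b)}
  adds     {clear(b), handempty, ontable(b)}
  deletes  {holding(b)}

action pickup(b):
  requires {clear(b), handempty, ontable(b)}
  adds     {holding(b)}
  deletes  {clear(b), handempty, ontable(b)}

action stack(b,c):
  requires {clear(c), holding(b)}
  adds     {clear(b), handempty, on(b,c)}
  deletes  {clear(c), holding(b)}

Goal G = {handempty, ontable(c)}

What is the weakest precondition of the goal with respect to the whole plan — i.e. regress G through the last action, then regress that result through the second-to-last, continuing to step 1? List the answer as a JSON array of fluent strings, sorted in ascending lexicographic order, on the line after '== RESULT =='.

Regress step by step:
  through step 3 (stack(b,c)): drop {handempty}, keep {ontable(c)}, require {clear(c), holding(b)}
    → {clear(c), holding(b), ontable(c)}
  through step 2 (pickup(b)): drop {holding(b)}, keep {clear(c), ontable(c)}, require {clear(b), handempty, ontable(b)}
    → {clear(b), clear(c), handempty, ontable(b), ontable(c)}
  through step 1 (putdown(b)): drop {clear(b), handempty, ontable(b)}, keep {clear(c), ontable(c)}, require {holding(b)}
    → {clear(c), holding(b), ontable(c)}

== RESULT ==
["clear(c)", "holding(b)", "ontable(c)"]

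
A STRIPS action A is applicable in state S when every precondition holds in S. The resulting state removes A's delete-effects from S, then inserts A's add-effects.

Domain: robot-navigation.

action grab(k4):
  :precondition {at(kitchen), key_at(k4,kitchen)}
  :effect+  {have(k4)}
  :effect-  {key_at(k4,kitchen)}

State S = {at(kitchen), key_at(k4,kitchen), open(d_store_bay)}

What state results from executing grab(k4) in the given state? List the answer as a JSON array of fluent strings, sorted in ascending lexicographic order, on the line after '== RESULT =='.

Compute (S \ del) ∪ add:
  pre ⊆ S: {at(kitchen), key_at(k4,kitchen)} ⊆ S  — applicable
  S \ del = {at(kitchen), open(d_store_bay)}
  ∪ add   = {at(kitchen), have(k4), open(d_store_bay)}

== RESULT ==
["at(kitchen)", "have(k4)", "open(d_store_bay)"]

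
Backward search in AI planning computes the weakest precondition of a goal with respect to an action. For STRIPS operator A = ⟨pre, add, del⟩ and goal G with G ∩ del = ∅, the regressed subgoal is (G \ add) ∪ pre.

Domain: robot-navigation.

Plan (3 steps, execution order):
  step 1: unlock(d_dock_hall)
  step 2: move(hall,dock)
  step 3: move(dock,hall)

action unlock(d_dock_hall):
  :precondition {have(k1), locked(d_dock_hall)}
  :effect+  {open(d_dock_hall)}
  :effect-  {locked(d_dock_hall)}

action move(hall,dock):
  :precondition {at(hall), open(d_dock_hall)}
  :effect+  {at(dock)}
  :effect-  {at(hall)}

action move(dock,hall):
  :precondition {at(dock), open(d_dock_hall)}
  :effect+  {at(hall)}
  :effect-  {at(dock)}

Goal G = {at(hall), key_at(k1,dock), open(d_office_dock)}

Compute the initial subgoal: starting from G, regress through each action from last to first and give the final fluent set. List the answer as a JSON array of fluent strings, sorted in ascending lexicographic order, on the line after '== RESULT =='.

Regress step by step:
  through step 3 (move(dock,hall)): drop {at(hall)}, keep {key_at(k1,dock), open(d_office_dock)}, require {at(dock), open(d_dock_hall)}
    → {at(dock), key_at(k1,dock), open(d_dock_hall), open(d_office_dock)}
  through step 2 (move(hall,dock)): drop {at(dock)}, keep {key_at(k1,dock), open(d_dock_hall), open(d_office_dock)}, require {at(hall), open(d_dock_hall)}
    → {at(hall), key_at(k1,dock), open(d_dock_hall), open(d_office_dock)}
  through step 1 (unlock(d_dock_hall)): drop {open(d_dock_hall)}, keep {at(hall), key_at(k1,dock), open(d_office_dock)}, require {have(k1), locked(d_dock_hall)}
    → {at(hall), have(k1), key_at(k1,dock), locked(d_dock_hall), open(d_office_dock)}

== RESULT ==
["at(hall)", "have(k1)", "key_at(k1,dock)", "locked(d_dock_hall)", "open(d_office_dock)"]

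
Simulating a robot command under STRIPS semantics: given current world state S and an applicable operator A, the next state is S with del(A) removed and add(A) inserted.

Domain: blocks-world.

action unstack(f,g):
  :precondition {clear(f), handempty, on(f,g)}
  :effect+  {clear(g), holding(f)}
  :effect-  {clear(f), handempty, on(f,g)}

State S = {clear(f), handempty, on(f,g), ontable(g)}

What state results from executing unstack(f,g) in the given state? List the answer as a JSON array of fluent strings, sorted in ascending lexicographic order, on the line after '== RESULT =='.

Progress:
  pre ⊆ S: {clear(f), handempty, on(f,g)} ⊆ S  — applicable
  S \ del = {ontable(g)}
  ∪ add   = {clear(g), holding(f), ontable(g)}

== RESULT ==
["clear(g)", "holding(f)", "ontable(g)"]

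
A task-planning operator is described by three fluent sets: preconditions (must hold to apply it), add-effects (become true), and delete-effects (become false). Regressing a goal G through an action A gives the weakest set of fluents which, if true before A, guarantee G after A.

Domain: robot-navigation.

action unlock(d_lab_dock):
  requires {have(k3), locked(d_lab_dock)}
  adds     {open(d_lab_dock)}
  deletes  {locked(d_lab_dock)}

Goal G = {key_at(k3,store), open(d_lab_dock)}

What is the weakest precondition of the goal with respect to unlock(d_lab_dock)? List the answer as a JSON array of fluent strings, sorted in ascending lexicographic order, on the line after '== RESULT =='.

Regress:
  G ∩ del = {}  (empty — regression defined)
  G \ add = {key_at(k3,store), open(d_lab_dock)} \ {open(d_lab_dock)} = {key_at(k3,store)}
  ∪ pre   = {key_at(k3,store)} ∪ {have(k3), locked(d_lab_dock)}
          = {have(k3), key_at(k3,store), locked(d_lab_dock)}

== RESULT ==
["have(k3)", "key_at(k3,store)", "locked(d_lab_dock)"]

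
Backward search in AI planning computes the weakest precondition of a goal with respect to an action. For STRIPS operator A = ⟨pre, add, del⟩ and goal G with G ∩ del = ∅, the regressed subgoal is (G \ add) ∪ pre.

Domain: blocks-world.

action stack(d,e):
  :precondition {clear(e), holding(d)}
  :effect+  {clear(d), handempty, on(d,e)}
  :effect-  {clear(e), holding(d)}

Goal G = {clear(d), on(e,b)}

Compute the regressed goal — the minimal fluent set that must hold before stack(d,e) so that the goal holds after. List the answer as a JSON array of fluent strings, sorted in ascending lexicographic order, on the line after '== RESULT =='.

Compute (G \ add) ∪ pre:
  G ∩ del = {}  (empty — regression defined)
  G \ add = {clear(d), on(e,b)} \ {clear(d), handempty, on(d,e)} = {on(e,b)}
  ∪ pre   = {on(e,b)} ∪ {clear(e), holding(d)}
          = {clear(e), holding(d), on(e,b)}

== RESULT ==
["clear(e)", "holding(d)", "on(e,b)"]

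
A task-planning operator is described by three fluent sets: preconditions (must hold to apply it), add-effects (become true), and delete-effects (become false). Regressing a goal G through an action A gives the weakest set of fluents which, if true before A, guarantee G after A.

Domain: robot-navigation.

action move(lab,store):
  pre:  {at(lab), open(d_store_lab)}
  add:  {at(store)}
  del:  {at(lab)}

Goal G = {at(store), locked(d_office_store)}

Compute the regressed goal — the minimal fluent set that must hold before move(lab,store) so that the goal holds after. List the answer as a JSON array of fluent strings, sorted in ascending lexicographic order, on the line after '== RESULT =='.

Regress:
  G ∩ del = {}  (empty — regression defined)
  G \ add = {at(store), locked(d_office_store)} \ {at(store)} = {locked(d_office_store)}
  ∪ pre   = {locked(d_office_store)} ∪ {at(lab), open(d_store_lab)}
          = {at(lab), locked(d_office_store), open(d_store_lab)}

== RESULT ==
["at(lab)", "locked(d_office_store)", "open(d_store_lab)"]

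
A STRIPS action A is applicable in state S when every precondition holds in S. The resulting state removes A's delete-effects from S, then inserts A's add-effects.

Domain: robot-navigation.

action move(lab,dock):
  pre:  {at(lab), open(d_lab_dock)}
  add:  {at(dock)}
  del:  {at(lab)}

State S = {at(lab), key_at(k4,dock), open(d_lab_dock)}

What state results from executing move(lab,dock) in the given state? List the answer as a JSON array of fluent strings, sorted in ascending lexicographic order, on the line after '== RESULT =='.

Compute (S \ del) ∪ add:
  pre ⊆ S: {at(lab), open(d_lab_dock)} ⊆ S  — applicable
  S \ del = {key_at(k4,dock), open(d_lab_dock)}
  ∪ add   = {at(dock), key_at(k4,dock), open(d_lab_dock)}

== RESULT ==
["at(dock)", "key_at(k4,dock)", "open(d_lab_dock)"]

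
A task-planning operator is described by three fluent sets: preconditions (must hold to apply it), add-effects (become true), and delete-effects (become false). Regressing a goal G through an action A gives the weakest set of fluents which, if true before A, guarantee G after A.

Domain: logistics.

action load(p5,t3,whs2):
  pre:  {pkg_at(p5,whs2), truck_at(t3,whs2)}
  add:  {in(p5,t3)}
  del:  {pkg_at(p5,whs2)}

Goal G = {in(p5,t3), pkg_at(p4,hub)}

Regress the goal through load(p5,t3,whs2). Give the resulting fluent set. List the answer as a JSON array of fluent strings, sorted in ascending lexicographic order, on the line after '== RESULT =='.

Regress:
  G ∩ del = {}  (empty — regression defined)
  G \ add = {in(p5,t3), pkg_at(p4,hub)} \ {in(p5,t3)} = {pkg_at(p4,hub)}
  ∪ pre   = {pkg_at(p4,hub)} ∪ {pkg_at(p5,whs2), truck_at(t3,whs2)}
          = {pkg_at(p4,hub), pkg_at(p5,whs2), truck_at(t3,whs2)}

== RESULT ==
["pkg_at(p4,hub)", "pkg_at(p5,whs2)", "truck_at(t3,whs2)"]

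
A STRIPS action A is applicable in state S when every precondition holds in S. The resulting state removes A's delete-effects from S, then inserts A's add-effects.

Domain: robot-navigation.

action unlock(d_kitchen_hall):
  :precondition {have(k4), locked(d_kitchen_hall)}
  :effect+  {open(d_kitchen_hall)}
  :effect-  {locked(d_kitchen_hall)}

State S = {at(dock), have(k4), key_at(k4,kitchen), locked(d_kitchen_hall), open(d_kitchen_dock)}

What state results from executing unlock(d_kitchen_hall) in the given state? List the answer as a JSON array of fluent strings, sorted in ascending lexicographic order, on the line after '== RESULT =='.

Compute (S \ del) ∪ add:
  pre ⊆ S: {have(k4), locked(d_kitchen_hall)} ⊆ S  — applicable
  S \ del = {at(dock), have(k4), key_at(k4,kitchen), open(d_kitchen_dock)}
  ∪ add   = {at(dock), have(k4), key_at(k4,kitchen), open(d_kitchen_dock), open(d_kitchen_hall)}

== RESULT ==
["at(dock)", "have(k4)", "key_at(k4,kitchen)", "open(d_kitchen_dock)", "open(d_kitchen_hall)"]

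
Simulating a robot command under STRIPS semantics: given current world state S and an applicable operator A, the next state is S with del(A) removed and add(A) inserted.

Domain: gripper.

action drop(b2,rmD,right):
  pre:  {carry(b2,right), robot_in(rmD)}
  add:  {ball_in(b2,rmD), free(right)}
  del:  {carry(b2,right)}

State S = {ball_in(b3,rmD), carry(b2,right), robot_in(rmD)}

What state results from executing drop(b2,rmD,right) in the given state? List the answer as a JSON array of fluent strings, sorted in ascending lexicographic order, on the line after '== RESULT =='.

Progress:
  pre ⊆ S: {carry(b2,right), robot_in(rmD)} ⊆ S  — applicable
  S \ del = {ball_in(b3,rmD), robot_in(rmD)}
  ∪ add   = {ball_in(b2,rmD), ball_in(b3,rmD), free(right), robot_in(rmD)}

== RESULT ==
["ball_in(b2,rmD)", "ball_in(b3,rmD)", "free(right)", "robot_in(rmD)"]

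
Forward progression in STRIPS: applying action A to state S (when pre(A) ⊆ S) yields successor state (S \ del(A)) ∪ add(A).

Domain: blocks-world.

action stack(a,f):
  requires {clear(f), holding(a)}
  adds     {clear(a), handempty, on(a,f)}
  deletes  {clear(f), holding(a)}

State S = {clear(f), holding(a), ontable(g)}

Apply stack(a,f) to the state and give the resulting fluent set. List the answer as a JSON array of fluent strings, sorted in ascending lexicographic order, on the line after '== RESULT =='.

Compute (S \ del) ∪ add:
  pre ⊆ S: {clear(f), holding(a)} ⊆ S  — applicable
  S \ del = {ontable(g)}
  ∪ add   = {clear(a), handempty, on(a,f), ontable(g)}

== RESULT ==
["clear(a)", "handempty", "on(a,f)", "ontable(g)"]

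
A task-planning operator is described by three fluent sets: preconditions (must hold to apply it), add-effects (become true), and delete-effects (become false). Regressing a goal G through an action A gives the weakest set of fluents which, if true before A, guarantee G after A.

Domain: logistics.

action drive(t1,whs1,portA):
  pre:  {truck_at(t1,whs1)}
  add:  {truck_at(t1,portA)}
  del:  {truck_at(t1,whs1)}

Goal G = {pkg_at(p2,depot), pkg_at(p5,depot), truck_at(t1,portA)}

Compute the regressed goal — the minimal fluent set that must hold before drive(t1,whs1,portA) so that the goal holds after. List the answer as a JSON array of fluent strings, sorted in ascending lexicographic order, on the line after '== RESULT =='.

Compute (G \ add) ∪ pre:
  G ∩ del = {}  (empty — regression defined)
  G \ add = {pkg_at(p2,depot), pkg_at(p5,depot), truck_at(t1,portA)} \ {truck_at(t1,portA)} = {pkg_at(p2,depot), pkg_at(p5,depot)}
  ∪ pre   = {pkg_at(p2,depot), pkg_at(p5,depot)} ∪ {truck_at(t1,whs1)}
          = {pkg_at(p2,depot), pkg_at(p5,depot), truck_at(t1,whs1)}

== RESULT ==
["pkg_at(p2,depot)", "pkg_at(p5,depot)", "truck_at(t1,whs1)"]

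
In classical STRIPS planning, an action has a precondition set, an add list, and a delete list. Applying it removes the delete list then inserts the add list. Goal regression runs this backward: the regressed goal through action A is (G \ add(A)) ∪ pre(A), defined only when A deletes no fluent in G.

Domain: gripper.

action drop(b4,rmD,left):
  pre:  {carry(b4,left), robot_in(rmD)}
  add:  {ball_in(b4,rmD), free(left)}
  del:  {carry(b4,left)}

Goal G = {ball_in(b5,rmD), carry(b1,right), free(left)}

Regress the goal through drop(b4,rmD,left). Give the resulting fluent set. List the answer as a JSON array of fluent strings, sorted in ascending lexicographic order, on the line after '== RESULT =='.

Compute (G \ add) ∪ pre:
  G ∩ del = {}  (empty — regression defined)
  G \ add = {ball_in(b5,rmD), carry(b1,right), free(left)} \ {ball_in(b4,rmD), free(left)} = {ball_in(b5,rmD), carry(b1,right)}
  ∪ pre   = {ball_in(b5,rmD), carry(b1,right)} ∪ {carry(b4,left), robot_in(rmD)}
          = {ball_in(b5,rmD), carry(b1,right), carry(b4,left), robot_in(rmD)}

== RESULT ==
["ball_in(b5,rmD)", "carry(b1,right)", "carry(b4,left)", "robot_in(rmD)"]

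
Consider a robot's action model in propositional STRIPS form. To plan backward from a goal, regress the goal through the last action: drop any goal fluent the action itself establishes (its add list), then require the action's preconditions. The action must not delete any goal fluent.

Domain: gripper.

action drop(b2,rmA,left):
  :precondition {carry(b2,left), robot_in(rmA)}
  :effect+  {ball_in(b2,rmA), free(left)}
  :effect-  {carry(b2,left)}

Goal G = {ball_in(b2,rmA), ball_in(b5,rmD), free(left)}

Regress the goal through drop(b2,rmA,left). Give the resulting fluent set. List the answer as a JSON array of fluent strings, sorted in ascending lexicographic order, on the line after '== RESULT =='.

Compute (G \ add) ∪ pre:
  G ∩ del = {}  (empty — regression defined)
  G \ add = {ball_in(b2,rmA), ball_in(b5,rmD), free(left)} \ {ball_in(b2,rmA), free(left)} = {ball_in(b5,rmD)}
  ∪ pre   = {ball_in(b5,rmD)} ∪ {carry(b2,left), robot_in(rmA)}
          = {ball_in(b5,rmD), carry(b2,left), robot_in(rmA)}

== RESULT ==
["ball_in(b5,rmD)", "carry(b2,left)", "robot_in(rmA)"]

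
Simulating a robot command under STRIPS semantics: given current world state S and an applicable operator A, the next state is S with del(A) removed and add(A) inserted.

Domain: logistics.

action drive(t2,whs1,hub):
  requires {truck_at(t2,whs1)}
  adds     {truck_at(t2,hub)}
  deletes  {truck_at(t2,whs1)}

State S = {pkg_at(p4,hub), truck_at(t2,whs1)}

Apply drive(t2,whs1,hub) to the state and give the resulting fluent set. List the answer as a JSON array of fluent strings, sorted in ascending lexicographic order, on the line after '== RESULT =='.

Compute (S \ del) ∪ add:
  pre ⊆ S: {truck_at(t2,whs1)} ⊆ S  — applicable
  S \ del = {pkg_at(p4,hub)}
  ∪ add   = {pkg_at(p4,hub), truck_at(t2,hub)}

== RESULT ==
["pkg_at(p4,hub)", "truck_at(t2,hub)"]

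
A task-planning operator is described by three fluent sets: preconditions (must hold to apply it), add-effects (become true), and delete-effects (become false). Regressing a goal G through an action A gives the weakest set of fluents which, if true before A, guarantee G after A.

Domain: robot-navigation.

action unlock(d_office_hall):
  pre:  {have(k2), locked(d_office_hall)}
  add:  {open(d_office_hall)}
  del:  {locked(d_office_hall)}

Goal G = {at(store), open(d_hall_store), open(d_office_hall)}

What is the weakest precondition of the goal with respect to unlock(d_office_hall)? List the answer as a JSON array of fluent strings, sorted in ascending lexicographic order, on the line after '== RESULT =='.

Regress:
  G ∩ del = {}  (empty — regression defined)
  G \ add = {at(store), open(d_hall_store), open(d_office_hall)} \ {open(d_office_hall)} = {at(store), open(d_hall_store)}
  ∪ pre   = {at(store), open(d_hall_store)} ∪ {have(k2), locked(d_office_hall)}
          = {at(store), have(k2), locked(d_office_hall), open(d_hall_store)}

== RESULT ==
["at(store)", "have(k2)", "locked(d_office_hall)", "open(d_hall_store)"]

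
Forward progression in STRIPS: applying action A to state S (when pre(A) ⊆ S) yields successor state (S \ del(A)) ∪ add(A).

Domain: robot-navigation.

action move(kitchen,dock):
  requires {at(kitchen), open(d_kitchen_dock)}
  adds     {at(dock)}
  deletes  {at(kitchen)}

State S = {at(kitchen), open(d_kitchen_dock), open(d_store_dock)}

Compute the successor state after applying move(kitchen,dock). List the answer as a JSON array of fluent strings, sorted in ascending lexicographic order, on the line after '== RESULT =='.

Compute (S \ del) ∪ add:
  pre ⊆ S: {at(kitchen), open(d_kitchen_dock)} ⊆ S  — applicable
  S \ del = {open(d_kitchen_dock), open(d_store_dock)}
  ∪ add   = {at(dock), open(d_kitchen_dock), open(d_store_dock)}

== RESULT ==
["at(dock)", "open(d_kitchen_dock)", "open(d_store_dock)"]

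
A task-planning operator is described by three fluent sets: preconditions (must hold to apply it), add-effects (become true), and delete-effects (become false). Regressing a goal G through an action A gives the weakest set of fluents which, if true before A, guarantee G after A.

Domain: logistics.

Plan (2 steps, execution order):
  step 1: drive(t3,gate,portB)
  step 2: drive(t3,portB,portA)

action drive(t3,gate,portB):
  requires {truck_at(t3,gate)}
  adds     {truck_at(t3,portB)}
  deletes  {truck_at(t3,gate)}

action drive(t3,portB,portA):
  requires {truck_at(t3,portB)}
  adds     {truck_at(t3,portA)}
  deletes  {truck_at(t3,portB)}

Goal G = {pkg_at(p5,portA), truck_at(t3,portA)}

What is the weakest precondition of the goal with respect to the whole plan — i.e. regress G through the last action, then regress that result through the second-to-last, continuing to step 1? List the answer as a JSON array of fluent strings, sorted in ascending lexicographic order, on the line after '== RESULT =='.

Work backward from the goal:
  through step 2 (drive(t3,portB,portA)): drop {truck_at(t3,portA)}, keep {pkg_at(p5,portA)}, require {truck_at(t3,portB)}
    → {pkg_at(p5,portA), truck_at(t3,portB)}
  through step 1 (drive(t3,gate,portB)): drop {truck_at(t3,portB)}, keep {pkg_at(p5,portA)}, require {truck_at(t3,gate)}
    → {pkg_at(p5,portA), truck_at(t3,gate)}

== RESULT ==
["pkg_at(p5,portA)", "truck_at(t3,gate)"]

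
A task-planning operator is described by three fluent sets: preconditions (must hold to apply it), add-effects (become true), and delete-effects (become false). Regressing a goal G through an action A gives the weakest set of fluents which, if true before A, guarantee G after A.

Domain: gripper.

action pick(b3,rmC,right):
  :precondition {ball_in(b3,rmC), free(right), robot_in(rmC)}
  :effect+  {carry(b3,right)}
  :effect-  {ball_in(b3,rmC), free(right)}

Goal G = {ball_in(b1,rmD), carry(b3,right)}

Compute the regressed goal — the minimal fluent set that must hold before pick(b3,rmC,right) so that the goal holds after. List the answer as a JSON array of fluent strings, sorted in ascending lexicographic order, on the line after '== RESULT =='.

Compute (G \ add) ∪ pre:
  G ∩ del = {}  (empty — regression defined)
  G \ add = {ball_in(b1,rmD), carry(b3,right)} \ {carry(b3,right)} = {ball_in(b1,rmD)}
  ∪ pre   = {ball_in(b1,rmD)} ∪ {ball_in(b3,rmC), free(right), robot_in(rmC)}
          = {ball_in(b1,rmD), ball_in(b3,rmC), free(right), robot_in(rmC)}

== RESULT ==
["ball_in(b1,rmD)", "ball_in(b3,rmC)", "free(right)", "robot_in(rmC)"]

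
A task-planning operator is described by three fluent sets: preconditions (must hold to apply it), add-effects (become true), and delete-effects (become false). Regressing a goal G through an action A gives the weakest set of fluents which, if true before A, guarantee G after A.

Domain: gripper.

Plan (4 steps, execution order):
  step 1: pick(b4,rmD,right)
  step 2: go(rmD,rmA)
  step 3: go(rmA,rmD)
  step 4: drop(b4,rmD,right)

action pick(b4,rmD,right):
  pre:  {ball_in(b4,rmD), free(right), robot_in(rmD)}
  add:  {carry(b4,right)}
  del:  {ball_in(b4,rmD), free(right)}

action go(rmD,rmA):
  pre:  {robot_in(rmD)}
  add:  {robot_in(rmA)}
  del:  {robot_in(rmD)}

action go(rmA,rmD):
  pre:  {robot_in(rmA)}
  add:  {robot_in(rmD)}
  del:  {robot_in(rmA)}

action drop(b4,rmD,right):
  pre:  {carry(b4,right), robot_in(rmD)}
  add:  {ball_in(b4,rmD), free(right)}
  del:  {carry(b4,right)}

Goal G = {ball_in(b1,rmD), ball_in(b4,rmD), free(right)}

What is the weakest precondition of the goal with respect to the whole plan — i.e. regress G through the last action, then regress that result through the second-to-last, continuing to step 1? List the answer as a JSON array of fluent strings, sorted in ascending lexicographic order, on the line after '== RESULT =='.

Regress step by step:
  through step 4 (drop(b4,rmD,right)): drop {ball_in(b4,rmD), free(right)}, keep {ball_in(b1,rmD)}, require {carry(b4,right), robot_in(rmD)}
    → {ball_in(b1,rmD), carry(b4,right), robot_in(rmD)}
  through step 3 (go(rmA,rmD)): drop {robot_in(rmD)}, keep {ball_in(b1,rmD), carry(b4,right)}, require {robot_in(rmA)}
    → {ball_in(b1,rmD), carry(b4,right), robot_in(rmA)}
  through step 2 (go(rmD,rmA)): drop {robot_in(rmA)}, keep {ball_in(b1,rmD), carry(b4,right)}, require {robot_in(rmD)}
    → {ball_in(b1,rmD), carry(b4,right), robot_in(rmD)}
  through step 1 (pick(b4,rmD,right)): drop {carry(b4,right)}, keep {ball_in(b1,rmD), robot_in(rmD)}, require {ball_in(b4,rmD), free(right), robot_in(rmD)}
    → {ball_in(b1,rmD), ball_in(b4,rmD), free(right), robot_in(rmD)}

== RESULT ==
["ball_in(b1,rmD)", "ball_in(b4,rmD)", "free(right)", "robot_in(rmD)"]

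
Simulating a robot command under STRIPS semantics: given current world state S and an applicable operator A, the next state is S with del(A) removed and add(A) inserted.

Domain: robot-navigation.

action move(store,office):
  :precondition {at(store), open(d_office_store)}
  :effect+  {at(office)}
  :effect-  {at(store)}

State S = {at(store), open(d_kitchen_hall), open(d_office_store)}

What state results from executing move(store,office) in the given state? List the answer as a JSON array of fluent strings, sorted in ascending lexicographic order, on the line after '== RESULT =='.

Compute (S \ del) ∪ add:
  pre ⊆ S: {at(store), open(d_office_store)} ⊆ S  — applicable
  S \ del = {open(d_kitchen_hall), open(d_office_store)}
  ∪ add   = {at(office), open(d_kitchen_hall), open(d_office_store)}

== RESULT ==
["at(office)", "open(d_kitchen_hall)", "open(d_office_store)"]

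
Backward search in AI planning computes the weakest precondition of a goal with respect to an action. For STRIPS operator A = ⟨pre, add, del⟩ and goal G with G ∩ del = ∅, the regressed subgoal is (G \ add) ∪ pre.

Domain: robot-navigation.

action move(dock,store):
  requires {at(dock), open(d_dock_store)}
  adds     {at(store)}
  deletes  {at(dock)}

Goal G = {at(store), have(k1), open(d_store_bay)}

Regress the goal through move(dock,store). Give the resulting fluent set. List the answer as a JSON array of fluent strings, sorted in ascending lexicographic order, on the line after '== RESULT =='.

Compute (G \ add) ∪ pre:
  G ∩ del = {}  (empty — regression defined)
  G \ add = {at(store), have(k1), open(d_store_bay)} \ {at(store)} = {have(k1), open(d_store_bay)}
  ∪ pre   = {have(k1), open(d_store_bay)} ∪ {at(dock), open(d_dock_store)}
          = {at(dock), have(k1), open(d_dock_store), open(d_store_bay)}

== RESULT ==
["at(dock)", "have(k1)", "open(d_dock_store)", "open(d_store_bay)"]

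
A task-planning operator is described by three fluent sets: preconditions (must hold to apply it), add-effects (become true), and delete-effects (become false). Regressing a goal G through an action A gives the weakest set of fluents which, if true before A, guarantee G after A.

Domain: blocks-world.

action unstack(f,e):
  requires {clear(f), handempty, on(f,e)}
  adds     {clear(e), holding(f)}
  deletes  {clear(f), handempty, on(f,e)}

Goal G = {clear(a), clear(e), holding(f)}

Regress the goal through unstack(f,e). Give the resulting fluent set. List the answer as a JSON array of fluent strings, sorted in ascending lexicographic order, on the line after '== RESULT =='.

Compute (G \ add) ∪ pre:
  G ∩ del = {}  (empty — regression defined)
  G \ add = {clear(a), clear(e), holding(f)} \ {clear(e), holding(f)} = {clear(a)}
  ∪ pre   = {clear(a)} ∪ {clear(f), handempty, on(f,e)}
          = {clear(a), clear(f), handempty, on(f,e)}

== RESULT ==
["clear(a)", "clear(f)", "handempty", "on(f,e)"]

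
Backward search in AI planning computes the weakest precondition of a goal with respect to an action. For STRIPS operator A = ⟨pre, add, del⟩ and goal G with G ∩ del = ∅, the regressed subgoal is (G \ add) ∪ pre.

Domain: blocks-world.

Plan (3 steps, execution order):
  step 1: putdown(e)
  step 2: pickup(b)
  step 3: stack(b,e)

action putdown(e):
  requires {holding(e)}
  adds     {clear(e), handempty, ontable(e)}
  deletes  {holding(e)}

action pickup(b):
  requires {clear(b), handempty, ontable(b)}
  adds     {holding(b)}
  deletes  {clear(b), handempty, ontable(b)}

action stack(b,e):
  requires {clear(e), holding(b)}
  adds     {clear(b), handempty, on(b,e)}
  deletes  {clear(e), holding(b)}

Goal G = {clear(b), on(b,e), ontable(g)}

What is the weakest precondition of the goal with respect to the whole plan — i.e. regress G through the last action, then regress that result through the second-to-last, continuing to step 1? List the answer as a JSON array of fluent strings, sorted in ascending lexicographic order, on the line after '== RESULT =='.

Work backward from the goal:
  through step 3 (stack(b,e)): drop {clear(b), on(b,e)}, keep {ontable(g)}, require {clear(e), holding(b)}
    → {clear(e), holding(b), ontable(g)}
  through step 2 (pickup(b)): drop {holding(b)}, keep {clear(e), ontable(g)}, require {clear(b), handempty, ontable(b)}
    → {clear(b), clear(e), handempty, ontable(b), ontable(g)}
  through step 1 (putdown(e)): drop {clear(e), handempty}, keep {clear(b), ontable(b), ontable(g)}, require {holding(e)}
    → {clear(b), holding(e), ontable(b), ontable(g)}

== RESULT ==
["clear(b)", "holding(e)", "ontable(b)", "ontable(g)"]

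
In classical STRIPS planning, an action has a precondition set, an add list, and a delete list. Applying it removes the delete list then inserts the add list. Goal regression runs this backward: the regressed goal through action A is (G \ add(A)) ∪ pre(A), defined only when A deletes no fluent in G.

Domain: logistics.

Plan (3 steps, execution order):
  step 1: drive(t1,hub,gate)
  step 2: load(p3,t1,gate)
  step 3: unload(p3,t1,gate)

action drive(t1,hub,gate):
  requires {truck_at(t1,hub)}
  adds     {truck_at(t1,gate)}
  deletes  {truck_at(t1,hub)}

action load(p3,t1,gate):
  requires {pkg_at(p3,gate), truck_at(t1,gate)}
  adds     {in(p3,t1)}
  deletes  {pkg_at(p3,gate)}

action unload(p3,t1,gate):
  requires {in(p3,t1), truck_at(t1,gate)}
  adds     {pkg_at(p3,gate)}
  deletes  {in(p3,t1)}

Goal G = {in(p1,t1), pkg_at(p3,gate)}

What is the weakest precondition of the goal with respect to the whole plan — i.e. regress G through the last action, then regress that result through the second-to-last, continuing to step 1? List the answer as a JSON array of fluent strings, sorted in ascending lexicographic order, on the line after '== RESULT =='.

Work backward from the goal:
  through step 3 (unload(p3,t1,gate)): drop {pkg_at(p3,gate)}, keep {in(p1,t1)}, require {in(p3,t1), truck_at(t1,gate)}
    → {in(p1,t1), in(p3,t1), truck_at(t1,gate)}
  through step 2 (load(p3,t1,gate)): drop {in(p3,t1)}, keep {in(p1,t1), truck_at(t1,gate)}, require {pkg_at(p3,gate), truck_at(t1,gate)}
    → {in(p1,t1), pkg_at(p3,gate), truck_at(t1,gate)}
  through step 1 (drive(t1,hub,gate)): drop {truck_at(t1,gate)}, keep {in(p1,t1), pkg_at(p3,gate)}, require {truck_at(t1,hub)}
    → {in(p1,t1), pkg_at(p3,gate), truck_at(t1,hub)}

== RESULT ==
["in(p1,t1)", "pkg_at(p3,gate)", "truck_at(t1,hub)"]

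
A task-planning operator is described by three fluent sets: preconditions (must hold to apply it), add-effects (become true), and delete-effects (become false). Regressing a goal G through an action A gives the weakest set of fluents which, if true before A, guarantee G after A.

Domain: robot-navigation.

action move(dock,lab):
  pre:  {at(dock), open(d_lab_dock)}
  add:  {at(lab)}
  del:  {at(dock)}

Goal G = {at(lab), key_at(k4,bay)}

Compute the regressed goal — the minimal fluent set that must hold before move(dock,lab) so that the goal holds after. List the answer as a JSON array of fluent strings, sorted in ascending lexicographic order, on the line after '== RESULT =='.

Compute (G \ add) ∪ pre:
  G ∩ del = {}  (empty — regression defined)
  G \ add = {at(lab), key_at(k4,bay)} \ {at(lab)} = {key_at(k4,bay)}
  ∪ pre   = {key_at(k4,bay)} ∪ {at(dock), open(d_lab_dock)}
          = {at(dock), key_at(k4,bay), open(d_lab_dock)}

== RESULT ==
["at(dock)", "key_at(k4,bay)", "open(d_lab_dock)"]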